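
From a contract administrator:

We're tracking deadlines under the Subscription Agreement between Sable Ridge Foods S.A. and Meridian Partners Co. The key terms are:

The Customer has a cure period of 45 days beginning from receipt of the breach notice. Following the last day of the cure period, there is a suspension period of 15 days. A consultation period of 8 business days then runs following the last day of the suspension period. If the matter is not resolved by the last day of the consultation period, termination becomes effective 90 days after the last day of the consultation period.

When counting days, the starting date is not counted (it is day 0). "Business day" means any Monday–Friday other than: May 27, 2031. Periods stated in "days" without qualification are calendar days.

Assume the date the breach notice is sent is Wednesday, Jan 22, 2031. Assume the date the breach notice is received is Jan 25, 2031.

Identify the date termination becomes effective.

Jul 6, 2031

The last day of the cure period: 45 calendar days after Jan 25, 2031 is Mar 11, 2031.
Adding 15 calendar days to Mar 11, 2031 gives Mar 26, 2031, which is the last day of the suspension period.
The last day of the consultation period: counting 8 business days from Wednesday, Mar 26, 2031 (Mar 27, Mar 28, Mar 31, Apr 1, Apr 2, Apr 3, Apr 4, Apr 7, skipping weekends) reaches Monday, Apr 7, 2031.
The date termination becomes effective: Apr 7, 2031 + 90 days = Jul 6, 2031.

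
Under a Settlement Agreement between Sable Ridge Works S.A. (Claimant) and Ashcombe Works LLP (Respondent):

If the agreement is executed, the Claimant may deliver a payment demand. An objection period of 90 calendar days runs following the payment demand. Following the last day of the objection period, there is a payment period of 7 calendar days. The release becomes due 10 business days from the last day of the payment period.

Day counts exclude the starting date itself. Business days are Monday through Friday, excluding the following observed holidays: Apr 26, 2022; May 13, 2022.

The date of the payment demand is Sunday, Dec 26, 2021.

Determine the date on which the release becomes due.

Adding 90 calendar days to Dec 26, 2021 gives Mar 26, 2022, which is the last day of the objection period.
The last day of the payment period: Mar 26, 2022 + 7 days = Apr 2, 2022.
The date on which the release becomes due: counting 10 business days from Saturday, Apr 2, 2022 (Apr 4, Apr 5, Apr 6, Apr 7, Apr 8, Apr 11, Apr 12, Apr 13, Apr 14, Apr 15, skipping weekends) reaches Friday, Apr 15, 2022.

Apr 15, 2022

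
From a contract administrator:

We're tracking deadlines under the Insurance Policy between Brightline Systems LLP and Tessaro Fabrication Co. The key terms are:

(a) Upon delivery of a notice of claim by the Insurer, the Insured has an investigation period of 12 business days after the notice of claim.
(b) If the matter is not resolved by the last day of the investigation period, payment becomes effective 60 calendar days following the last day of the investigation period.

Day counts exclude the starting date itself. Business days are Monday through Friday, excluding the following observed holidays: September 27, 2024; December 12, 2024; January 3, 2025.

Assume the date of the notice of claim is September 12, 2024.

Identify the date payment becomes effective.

November 30, 2024

The last day of the investigation period: counting 12 business days from Thursday, September 12, 2024 (Sep 13, Sep 16, Sep 17, Sep 18, …, Sep 26, Sep 30, Oct 1, skipping weekends and the listed holiday on Sep 27) reaches Tuesday, October 1, 2024.
Adding 60 calendar days to October 1, 2024 gives November 30, 2024, which is the date payment becomes effective.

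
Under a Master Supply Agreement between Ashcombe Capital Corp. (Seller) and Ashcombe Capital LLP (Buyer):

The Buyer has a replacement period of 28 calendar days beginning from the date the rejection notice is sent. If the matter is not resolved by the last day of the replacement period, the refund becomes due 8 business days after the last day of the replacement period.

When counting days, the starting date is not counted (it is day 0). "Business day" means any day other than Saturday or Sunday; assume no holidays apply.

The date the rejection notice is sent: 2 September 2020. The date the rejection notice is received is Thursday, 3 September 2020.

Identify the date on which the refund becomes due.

The last day of the replacement period: 28 calendar days after 2 September 2020 is 30 September 2020.
The date on which the refund becomes due: counting 8 business days from Wednesday, 30 September 2020 (Oct 1, Oct 2, Oct 5, Oct 6, Oct 7, Oct 8, Oct 9, Oct 12, skipping weekends) reaches Monday, 12 October 2020.

12 October 2020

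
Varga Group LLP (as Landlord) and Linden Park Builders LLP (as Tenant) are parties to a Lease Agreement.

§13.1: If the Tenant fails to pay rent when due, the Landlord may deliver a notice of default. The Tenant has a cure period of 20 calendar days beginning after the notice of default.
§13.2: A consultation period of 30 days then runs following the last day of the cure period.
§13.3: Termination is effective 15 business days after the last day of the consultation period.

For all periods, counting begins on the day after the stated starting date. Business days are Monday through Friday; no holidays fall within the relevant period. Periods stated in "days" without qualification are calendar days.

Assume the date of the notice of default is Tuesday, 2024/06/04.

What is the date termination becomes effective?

2024/08/14

The last day of the cure period: 20 calendar days after 2024/06/04 is 2024/06/24.
Adding 30 calendar days to 2024/06/24 gives 2024/07/24, which is the last day of the consultation period.
The date termination becomes effective: counting 15 business days from Wednesday, 2024/07/24 (Jul 25, Jul 26, Jul 29, Jul 30, …, Aug 12, Aug 13, Aug 14, skipping weekends) reaches Wednesday, 2024/08/14.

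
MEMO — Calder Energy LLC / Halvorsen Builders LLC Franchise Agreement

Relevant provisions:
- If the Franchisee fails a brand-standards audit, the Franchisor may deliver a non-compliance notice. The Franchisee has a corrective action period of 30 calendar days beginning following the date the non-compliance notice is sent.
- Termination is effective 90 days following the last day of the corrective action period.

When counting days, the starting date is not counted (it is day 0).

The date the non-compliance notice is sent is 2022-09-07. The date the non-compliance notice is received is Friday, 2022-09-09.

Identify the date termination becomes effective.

The last day of the corrective action period: 30 calendar days after 2022-09-07 is 2022-10-07.
The date termination becomes effective: 90 calendar days after 2022-10-07 is 2023-01-05.

2023-01-05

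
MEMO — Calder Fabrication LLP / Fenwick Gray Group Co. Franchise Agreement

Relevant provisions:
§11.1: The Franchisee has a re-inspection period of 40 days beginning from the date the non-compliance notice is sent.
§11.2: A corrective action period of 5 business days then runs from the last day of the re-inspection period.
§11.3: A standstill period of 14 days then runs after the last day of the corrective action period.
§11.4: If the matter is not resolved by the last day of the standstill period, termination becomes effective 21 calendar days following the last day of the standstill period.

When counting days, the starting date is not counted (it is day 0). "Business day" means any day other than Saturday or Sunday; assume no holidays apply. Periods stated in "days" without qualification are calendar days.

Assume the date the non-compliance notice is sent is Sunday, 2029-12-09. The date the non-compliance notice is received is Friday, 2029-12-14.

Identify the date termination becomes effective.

2030-03-01

The last day of the re-inspection period: 40 calendar days after 2029-12-09 is 2030-01-18.
The last day of the corrective action period: counting 5 business days from Friday, 2030-01-18 (Jan 21, Jan 22, Jan 23, Jan 24, Jan 25, skipping weekends) reaches Friday, 2030-01-25.
The last day of the standstill period: 2030-01-25 + 14 days = 2030-02-08.
The date termination becomes effective: 2030-02-08 + 21 days = 2030-03-01.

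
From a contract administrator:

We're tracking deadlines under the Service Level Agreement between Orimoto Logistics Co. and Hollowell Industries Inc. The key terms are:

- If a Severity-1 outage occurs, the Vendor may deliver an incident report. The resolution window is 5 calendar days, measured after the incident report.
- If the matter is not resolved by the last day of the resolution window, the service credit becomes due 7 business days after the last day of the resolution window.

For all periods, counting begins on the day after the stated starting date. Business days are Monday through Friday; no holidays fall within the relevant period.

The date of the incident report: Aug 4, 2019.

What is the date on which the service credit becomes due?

Aug 20, 2019

The last day of the resolution window: 5 calendar days after Aug 4, 2019 is Aug 9, 2019.
The date on which the service credit becomes due: counting 7 business days from Friday, Aug 9, 2019 (Aug 12, Aug 13, Aug 14, Aug 15, Aug 16, Aug 19, Aug 20, skipping weekends) reaches Tuesday, Aug 20, 2019.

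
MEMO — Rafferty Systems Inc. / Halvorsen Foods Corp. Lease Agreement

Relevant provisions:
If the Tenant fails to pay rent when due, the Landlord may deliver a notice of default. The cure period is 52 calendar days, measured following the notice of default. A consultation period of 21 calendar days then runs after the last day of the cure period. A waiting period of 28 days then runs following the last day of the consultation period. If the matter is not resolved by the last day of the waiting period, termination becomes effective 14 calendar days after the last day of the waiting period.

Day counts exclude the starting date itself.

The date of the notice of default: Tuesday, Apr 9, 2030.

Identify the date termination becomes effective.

Aug 2, 2030

The last day of the cure period: 52 calendar days after Apr 9, 2030 is May 31, 2030.
The last day of the consultation period: 21 calendar days after May 31, 2030 is Jun 21, 2030.
The last day of the waiting period: Jun 21, 2030 + 28 days = Jul 19, 2030.
The date termination becomes effective: 14 calendar days after Jul 19, 2030 is Aug 2, 2030.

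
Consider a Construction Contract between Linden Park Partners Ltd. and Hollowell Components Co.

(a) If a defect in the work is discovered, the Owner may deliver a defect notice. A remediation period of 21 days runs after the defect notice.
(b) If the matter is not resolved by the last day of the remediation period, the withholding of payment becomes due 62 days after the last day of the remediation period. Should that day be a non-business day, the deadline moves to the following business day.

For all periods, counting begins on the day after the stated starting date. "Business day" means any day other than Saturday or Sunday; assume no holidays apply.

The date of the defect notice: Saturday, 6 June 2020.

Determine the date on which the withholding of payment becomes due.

The last day of the remediation period: 21 calendar days after 6 June 2020 is 27 June 2020.
The date on which the withholding of payment becomes due: 62 calendar days after 27 June 2020 is 28 August 2020. 28 August 2020 is a Friday, so no roll-forward applies.

28 August 2020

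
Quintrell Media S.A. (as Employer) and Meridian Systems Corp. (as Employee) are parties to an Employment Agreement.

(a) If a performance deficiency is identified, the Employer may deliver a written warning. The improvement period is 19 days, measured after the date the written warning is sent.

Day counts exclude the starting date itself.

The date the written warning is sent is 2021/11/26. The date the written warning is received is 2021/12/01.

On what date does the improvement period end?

Adding 19 calendar days to 2021/11/26 gives 2021/12/15, which is the last day of the improvement period.

2021/12/15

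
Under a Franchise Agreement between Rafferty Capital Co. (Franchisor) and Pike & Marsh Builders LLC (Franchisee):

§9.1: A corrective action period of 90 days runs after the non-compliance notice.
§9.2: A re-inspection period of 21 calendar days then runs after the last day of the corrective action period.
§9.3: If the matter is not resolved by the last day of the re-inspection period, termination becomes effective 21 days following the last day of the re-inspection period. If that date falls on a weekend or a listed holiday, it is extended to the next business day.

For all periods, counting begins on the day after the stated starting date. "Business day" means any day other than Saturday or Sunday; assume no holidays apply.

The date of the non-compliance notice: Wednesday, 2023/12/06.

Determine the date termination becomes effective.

Adding 90 calendar days to 2023/12/06 gives 2024/03/05, which is the last day of the corrective action period.
Adding 21 calendar days to 2024/03/05 gives 2024/03/26, which is the last day of the re-inspection period.
The date termination becomes effective: 2024/03/26 + 21 days = 2024/04/16. 2024/04/16 is a Tuesday, so no roll-forward applies.

2024/04/16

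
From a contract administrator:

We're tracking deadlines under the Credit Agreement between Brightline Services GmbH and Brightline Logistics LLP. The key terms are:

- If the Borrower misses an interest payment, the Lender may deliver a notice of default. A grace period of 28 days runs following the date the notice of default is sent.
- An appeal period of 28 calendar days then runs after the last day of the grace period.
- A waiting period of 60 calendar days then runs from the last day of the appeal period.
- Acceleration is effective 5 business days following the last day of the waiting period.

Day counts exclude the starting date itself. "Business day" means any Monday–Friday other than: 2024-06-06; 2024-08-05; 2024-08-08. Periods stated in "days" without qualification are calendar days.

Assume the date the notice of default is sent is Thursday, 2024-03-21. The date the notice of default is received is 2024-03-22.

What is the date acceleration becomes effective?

The last day of the grace period: 28 calendar days after 2024-03-21 is 2024-04-18.
The last day of the appeal period: 28 calendar days after 2024-04-18 is 2024-05-16.
The last day of the waiting period: 60 calendar days after 2024-05-16 is 2024-07-15.
From Monday, 2024-07-15, 5 business days (Jul 16, Jul 17, Jul 18, Jul 19, Jul 22, skipping weekends) brings us to Monday, 2024-07-22, which is the date acceleration becomes effective.

2024-07-22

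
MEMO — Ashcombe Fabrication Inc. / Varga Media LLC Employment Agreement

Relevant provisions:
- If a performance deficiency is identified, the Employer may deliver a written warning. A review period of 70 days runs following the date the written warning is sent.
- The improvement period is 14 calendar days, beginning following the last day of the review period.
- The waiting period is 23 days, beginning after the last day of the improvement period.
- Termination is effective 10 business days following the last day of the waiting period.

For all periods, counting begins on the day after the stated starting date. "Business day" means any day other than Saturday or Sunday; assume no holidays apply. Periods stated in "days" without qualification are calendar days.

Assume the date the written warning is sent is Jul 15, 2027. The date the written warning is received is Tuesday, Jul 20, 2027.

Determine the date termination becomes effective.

The last day of the review period: 70 calendar days after Jul 15, 2027 is Sep 23, 2027.
The last day of the improvement period: 14 calendar days after Sep 23, 2027 is Oct 7, 2027.
Adding 23 calendar days to Oct 7, 2027 gives Oct 30, 2027, which is the last day of the waiting period.
The date termination becomes effective: counting 10 business days from Saturday, Oct 30, 2027 (Nov 1, Nov 2, Nov 3, Nov 4, Nov 5, Nov 8, Nov 9, Nov 10, Nov 11, Nov 12, skipping weekends) reaches Friday, Nov 12, 2027.

Nov 12, 2027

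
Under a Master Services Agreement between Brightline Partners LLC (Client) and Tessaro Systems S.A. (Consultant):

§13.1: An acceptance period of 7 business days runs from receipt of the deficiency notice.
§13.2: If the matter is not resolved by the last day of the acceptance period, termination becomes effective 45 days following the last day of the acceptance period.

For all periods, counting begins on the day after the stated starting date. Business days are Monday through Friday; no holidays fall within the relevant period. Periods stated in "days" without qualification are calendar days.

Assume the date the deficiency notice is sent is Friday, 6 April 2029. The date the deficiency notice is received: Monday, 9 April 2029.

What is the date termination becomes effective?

From Monday, 9 April 2029, 7 business days (Apr 10, Apr 11, Apr 12, Apr 13, Apr 16, Apr 17, Apr 18, skipping weekends) brings us to Wednesday, 18 April 2029, which is the last day of the acceptance period.
The date termination becomes effective: 18 April 2029 + 45 days = 2 June 2029.

2 June 2029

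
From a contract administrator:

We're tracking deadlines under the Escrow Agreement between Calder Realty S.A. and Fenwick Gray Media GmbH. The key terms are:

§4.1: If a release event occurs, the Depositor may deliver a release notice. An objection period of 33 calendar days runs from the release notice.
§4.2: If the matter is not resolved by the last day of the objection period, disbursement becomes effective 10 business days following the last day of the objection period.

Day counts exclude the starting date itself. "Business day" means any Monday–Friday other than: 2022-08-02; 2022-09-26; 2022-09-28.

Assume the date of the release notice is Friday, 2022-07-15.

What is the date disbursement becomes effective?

The last day of the objection period: 2022-07-15 + 33 days = 2022-08-17.
From Wednesday, 2022-08-17, 10 business days (Aug 18, Aug 19, Aug 22, Aug 23, Aug 24, Aug 25, Aug 26, Aug 29, Aug 30, Aug 31, skipping weekends) brings us to Wednesday, 2022-08-31, which is the date disbursement becomes effective.

2022-08-31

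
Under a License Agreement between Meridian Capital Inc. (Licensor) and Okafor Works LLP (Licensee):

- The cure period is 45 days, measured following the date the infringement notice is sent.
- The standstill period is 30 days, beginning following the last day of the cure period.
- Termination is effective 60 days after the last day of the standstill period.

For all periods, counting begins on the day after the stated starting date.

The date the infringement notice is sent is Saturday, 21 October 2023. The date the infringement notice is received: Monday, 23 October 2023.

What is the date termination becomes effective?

4 March 2024

The last day of the cure period: 21 October 2023 + 45 days = 5 December 2023.
The last day of the standstill period: 30 calendar days after 5 December 2023 is 4 January 2024.
The date termination becomes effective: 60 calendar days after 4 January 2024 is 4 March 2024.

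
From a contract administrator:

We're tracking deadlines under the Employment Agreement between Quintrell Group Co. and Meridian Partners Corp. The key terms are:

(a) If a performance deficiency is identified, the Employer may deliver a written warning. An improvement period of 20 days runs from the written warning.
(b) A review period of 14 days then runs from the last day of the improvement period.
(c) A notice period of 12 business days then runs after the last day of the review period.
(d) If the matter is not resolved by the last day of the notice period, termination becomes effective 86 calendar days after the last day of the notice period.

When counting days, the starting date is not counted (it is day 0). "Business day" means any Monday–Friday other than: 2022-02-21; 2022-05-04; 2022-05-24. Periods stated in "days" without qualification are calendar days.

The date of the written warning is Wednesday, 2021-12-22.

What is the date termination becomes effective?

2022-05-07

The last day of the improvement period: 20 calendar days after 2021-12-22 is 2022-01-11.
Adding 14 calendar days to 2022-01-11 gives 2022-01-25, which is the last day of the review period.
The last day of the notice period: counting 12 business days from Tuesday, 2022-01-25 (Jan 26, Jan 27, Jan 28, Jan 31, …, Feb 8, Feb 9, Feb 10, skipping weekends) reaches Thursday, 2022-02-10.
The date termination becomes effective: 86 calendar days after 2022-02-10 is 2022-05-07.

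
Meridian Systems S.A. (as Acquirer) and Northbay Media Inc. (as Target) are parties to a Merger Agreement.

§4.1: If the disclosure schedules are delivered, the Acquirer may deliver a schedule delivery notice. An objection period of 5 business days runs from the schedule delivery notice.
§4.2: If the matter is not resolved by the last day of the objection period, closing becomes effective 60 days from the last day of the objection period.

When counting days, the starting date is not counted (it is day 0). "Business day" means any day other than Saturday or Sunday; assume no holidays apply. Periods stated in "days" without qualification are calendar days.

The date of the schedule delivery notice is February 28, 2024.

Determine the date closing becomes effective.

May 5, 2024

The last day of the objection period: counting 5 business days from Wednesday, February 28, 2024 (Feb 29, Mar 1, Mar 4, Mar 5, Mar 6, skipping weekends) reaches Wednesday, March 6, 2024.
The date closing becomes effective: 60 calendar days after March 6, 2024 is May 5, 2024.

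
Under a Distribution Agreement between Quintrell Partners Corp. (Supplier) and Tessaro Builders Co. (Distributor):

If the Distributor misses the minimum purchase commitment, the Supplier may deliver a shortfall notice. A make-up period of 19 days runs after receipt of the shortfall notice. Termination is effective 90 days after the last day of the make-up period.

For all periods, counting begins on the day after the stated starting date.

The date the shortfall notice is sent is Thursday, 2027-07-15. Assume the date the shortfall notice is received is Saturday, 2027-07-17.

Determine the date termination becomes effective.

Adding 19 calendar days to 2027-07-17 gives 2027-08-05, which is the last day of the make-up period.
The date termination becomes effective: 90 calendar days after 2027-08-05 is 2027-11-03.

2027-11-03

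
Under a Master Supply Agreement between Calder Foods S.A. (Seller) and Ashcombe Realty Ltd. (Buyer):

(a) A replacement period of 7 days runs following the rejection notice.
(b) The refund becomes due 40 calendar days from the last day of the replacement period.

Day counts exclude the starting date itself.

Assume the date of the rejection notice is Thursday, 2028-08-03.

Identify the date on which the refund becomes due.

2028-09-19

The last day of the replacement period: 7 calendar days after 2028-08-03 is 2028-08-10.
Adding 40 calendar days to 2028-08-10 gives 2028-09-19, which is the date on which the refund becomes due.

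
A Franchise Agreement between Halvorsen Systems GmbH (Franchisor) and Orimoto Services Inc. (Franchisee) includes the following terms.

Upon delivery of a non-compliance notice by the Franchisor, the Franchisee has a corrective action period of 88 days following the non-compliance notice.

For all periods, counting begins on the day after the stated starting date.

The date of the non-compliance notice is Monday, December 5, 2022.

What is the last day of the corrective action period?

March 3, 2023

The last day of the corrective action period: 88 calendar days after December 5, 2022 is March 3, 2023.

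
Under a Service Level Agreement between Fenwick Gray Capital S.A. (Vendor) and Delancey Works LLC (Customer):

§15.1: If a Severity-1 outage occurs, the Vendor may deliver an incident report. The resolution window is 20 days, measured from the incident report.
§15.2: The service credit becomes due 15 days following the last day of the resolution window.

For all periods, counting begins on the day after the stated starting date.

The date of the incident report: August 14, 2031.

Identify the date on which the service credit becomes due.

September 18, 2031

The last day of the resolution window: 20 calendar days after August 14, 2031 is September 3, 2031.
Adding 15 calendar days to September 3, 2031 gives September 18, 2031, which is the date on which the service credit becomes due.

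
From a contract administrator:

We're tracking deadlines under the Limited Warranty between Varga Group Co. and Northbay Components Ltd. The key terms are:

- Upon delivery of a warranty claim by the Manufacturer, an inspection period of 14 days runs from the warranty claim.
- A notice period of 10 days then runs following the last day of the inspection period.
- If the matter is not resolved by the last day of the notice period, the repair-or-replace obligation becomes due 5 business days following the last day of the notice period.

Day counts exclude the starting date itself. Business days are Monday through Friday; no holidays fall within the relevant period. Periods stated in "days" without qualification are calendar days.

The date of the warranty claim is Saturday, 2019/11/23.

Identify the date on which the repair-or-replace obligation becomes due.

2019/12/24

The last day of the inspection period: 2019/11/23 + 14 days = 2019/12/07.
The last day of the notice period: 10 calendar days after 2019/12/07 is 2019/12/17.
The date on which the repair-or-replace obligation becomes due: counting 5 business days from Tuesday, 2019/12/17 (Dec 18, Dec 19, Dec 20, Dec 23, Dec 24, skipping weekends) reaches Tuesday, 2019/12/24.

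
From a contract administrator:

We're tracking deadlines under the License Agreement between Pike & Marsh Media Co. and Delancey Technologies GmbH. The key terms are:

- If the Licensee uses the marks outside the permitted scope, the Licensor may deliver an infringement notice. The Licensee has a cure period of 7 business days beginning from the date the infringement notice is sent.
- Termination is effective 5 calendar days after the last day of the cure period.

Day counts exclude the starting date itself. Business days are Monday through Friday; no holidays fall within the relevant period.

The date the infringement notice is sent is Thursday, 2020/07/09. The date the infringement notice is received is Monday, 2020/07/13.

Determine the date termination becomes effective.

2020/07/25

The last day of the cure period: counting 7 business days from Thursday, 2020/07/09 (Jul 10, Jul 13, Jul 14, Jul 15, Jul 16, Jul 17, Jul 20, skipping weekends) reaches Monday, 2020/07/20.
The date termination becomes effective: 5 calendar days after 2020/07/20 is 2020/07/25.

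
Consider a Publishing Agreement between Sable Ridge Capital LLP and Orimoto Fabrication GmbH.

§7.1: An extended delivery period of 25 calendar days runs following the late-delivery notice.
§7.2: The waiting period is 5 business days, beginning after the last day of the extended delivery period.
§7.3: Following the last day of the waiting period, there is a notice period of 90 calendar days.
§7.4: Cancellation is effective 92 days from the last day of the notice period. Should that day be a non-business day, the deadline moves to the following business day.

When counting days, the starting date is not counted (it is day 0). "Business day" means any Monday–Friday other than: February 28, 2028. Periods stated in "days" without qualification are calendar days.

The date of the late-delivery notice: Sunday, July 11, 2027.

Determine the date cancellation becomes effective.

February 10, 2028

The last day of the extended delivery period: July 11, 2027 + 25 days = August 5, 2027.
The last day of the waiting period: 5 business days after Thursday, August 5, 2027, skipping weekends — Aug 6, Aug 9, Aug 10, Aug 11, Aug 12 — lands on Thursday, August 12, 2027.
The last day of the notice period: August 12, 2027 + 90 days = November 10, 2027.
Adding 92 calendar days to November 10, 2027 gives February 10, 2028, which is the date cancellation becomes effective. February 10, 2028 is a Thursday and is not a listed holiday, so no roll-forward applies.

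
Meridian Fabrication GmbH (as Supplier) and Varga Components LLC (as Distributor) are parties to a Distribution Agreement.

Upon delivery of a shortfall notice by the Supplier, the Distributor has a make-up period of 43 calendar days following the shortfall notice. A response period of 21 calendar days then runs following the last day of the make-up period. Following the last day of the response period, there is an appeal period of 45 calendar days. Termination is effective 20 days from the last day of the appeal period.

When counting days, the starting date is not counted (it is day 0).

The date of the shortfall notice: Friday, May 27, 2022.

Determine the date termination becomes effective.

The last day of the make-up period: May 27, 2022 + 43 days = July 9, 2022.
The last day of the response period: July 9, 2022 + 21 days = July 30, 2022.
The last day of the appeal period: July 30, 2022 + 45 days = September 13, 2022.
The date termination becomes effective: September 13, 2022 + 20 days = October 3, 2022.

October 3, 2022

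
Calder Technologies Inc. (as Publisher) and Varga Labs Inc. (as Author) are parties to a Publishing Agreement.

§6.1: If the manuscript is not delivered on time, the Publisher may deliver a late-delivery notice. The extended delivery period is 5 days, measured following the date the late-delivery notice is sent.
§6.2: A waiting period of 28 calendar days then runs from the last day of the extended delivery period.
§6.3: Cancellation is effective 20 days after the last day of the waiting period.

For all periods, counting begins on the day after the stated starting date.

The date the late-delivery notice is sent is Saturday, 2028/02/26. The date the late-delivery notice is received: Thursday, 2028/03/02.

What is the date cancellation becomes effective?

2028/04/19

Adding 5 calendar days to 2028/02/26 gives 2028/03/02, which is the last day of the extended delivery period.
Adding 28 calendar days to 2028/03/02 gives 2028/03/30, which is the last day of the waiting period.
The date cancellation becomes effective: 20 calendar days after 2028/03/30 is 2028/04/19.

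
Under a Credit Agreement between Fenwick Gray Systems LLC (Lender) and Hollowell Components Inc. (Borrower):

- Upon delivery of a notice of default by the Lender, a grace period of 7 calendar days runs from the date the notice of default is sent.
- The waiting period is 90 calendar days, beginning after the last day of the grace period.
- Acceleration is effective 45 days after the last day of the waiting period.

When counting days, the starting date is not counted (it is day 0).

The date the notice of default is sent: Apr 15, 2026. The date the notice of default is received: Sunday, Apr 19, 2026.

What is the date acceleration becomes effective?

Sep 4, 2026

The last day of the grace period: 7 calendar days after Apr 15, 2026 is Apr 22, 2026.
The last day of the waiting period: Apr 22, 2026 + 90 days = Jul 21, 2026.
Adding 45 calendar days to Jul 21, 2026 gives Sep 4, 2026, which is the date acceleration becomes effective.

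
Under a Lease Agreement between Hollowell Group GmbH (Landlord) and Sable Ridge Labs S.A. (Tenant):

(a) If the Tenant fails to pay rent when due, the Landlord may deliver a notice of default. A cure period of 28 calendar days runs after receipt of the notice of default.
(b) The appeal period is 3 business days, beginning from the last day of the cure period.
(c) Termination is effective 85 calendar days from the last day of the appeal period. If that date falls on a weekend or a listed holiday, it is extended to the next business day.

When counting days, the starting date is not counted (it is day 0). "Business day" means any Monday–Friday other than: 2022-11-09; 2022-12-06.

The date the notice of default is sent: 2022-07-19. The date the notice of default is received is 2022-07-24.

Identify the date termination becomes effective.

Adding 28 calendar days to 2022-07-24 gives 2022-08-21, which is the last day of the cure period.
From Sunday, 2022-08-21, 3 business days (Aug 22, Aug 23, Aug 24, skipping weekends) brings us to Wednesday, 2022-08-24, which is the last day of the appeal period.
Adding 85 calendar days to 2022-08-24 gives 2022-11-17, which is the date termination becomes effective. 2022-11-17 is a Thursday and is not a listed holiday, so no roll-forward applies.

2022-11-17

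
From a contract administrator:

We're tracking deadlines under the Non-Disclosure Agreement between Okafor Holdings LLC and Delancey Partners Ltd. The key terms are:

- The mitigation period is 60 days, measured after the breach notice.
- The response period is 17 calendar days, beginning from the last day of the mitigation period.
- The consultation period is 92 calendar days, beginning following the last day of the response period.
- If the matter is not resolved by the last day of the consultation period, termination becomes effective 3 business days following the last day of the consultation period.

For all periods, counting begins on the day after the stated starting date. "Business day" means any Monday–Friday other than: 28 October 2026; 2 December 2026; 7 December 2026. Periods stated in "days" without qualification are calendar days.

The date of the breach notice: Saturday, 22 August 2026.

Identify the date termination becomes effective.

Adding 60 calendar days to 22 August 2026 gives 21 October 2026, which is the last day of the mitigation period.
Adding 17 calendar days to 21 October 2026 gives 7 November 2026, which is the last day of the response period.
Adding 92 calendar days to 7 November 2026 gives 7 February 2027, which is the last day of the consultation period.
From Sunday, 7 February 2027, 3 business days (Feb 8, Feb 9, Feb 10, skipping weekends) brings us to Wednesday, 10 February 2027, which is the date termination becomes effective.

10 February 2027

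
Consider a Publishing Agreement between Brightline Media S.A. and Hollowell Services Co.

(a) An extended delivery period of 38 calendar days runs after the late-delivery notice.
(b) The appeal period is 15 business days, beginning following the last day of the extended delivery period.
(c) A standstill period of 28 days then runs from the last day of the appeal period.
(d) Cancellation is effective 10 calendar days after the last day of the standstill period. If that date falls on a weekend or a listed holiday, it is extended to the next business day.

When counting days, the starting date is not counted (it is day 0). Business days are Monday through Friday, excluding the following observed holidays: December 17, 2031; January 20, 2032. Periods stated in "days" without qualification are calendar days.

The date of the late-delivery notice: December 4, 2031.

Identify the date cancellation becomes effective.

March 11, 2032

The last day of the extended delivery period: 38 calendar days after December 4, 2031 is January 11, 2032.
The last day of the appeal period: 15 business days after Sunday, January 11, 2032, skipping weekends and the listed holiday on Jan 20 — Jan 12, Jan 13, Jan 14, Jan 15, …, Jan 29, Jan 30, Feb 2 — lands on Monday, February 2, 2032.
The last day of the standstill period: February 2, 2032 + 28 days = March 1, 2032.
The date cancellation becomes effective: 10 calendar days after March 1, 2032 is March 11, 2032. March 11, 2032 is a Thursday and is not a listed holiday, so no roll-forward applies.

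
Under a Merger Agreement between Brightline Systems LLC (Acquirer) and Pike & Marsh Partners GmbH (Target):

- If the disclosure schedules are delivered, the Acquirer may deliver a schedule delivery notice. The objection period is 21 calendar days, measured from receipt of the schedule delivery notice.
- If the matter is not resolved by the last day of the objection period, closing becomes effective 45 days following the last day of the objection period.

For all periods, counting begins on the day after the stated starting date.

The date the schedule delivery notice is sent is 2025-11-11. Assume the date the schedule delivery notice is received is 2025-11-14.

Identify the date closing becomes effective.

2026-01-19

Adding 21 calendar days to 2025-11-14 gives 2025-12-05, which is the last day of the objection period.
The date closing becomes effective: 45 calendar days after 2025-12-05 is 2026-01-19.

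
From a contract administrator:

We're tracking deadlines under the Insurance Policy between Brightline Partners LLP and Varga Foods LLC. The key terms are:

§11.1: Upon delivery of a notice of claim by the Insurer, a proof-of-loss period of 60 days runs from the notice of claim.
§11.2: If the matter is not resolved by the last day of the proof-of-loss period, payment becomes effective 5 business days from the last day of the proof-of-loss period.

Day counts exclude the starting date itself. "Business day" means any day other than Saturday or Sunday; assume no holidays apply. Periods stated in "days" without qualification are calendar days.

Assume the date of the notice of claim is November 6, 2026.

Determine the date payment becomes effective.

The last day of the proof-of-loss period: November 6, 2026 + 60 days = January 5, 2027.
The date payment becomes effective: counting 5 business days from Tuesday, January 5, 2027 (Jan 6, Jan 7, Jan 8, Jan 11, Jan 12, skipping weekends) reaches Tuesday, January 12, 2027.

January 12, 2027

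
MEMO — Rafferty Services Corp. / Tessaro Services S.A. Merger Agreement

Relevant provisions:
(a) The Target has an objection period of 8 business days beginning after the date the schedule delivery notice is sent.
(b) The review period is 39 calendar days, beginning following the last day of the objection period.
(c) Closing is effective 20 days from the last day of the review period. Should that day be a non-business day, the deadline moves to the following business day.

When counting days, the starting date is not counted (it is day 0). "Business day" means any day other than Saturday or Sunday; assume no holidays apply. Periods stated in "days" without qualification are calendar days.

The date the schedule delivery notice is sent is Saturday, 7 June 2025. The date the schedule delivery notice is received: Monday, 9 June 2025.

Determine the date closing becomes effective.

18 August 2025

The last day of the objection period: 8 business days after Saturday, 7 June 2025, skipping weekends — Jun 9, Jun 10, Jun 11, Jun 12, Jun 13, Jun 16, Jun 17, Jun 18 — lands on Wednesday, 18 June 2025.
The last day of the review period: 39 calendar days after 18 June 2025 is 27 July 2025.
The date closing becomes effective: 20 calendar days after 27 July 2025 is 16 August 2025. That falls on a Saturday, so it rolls to the next business day, Monday, 18 August 2025.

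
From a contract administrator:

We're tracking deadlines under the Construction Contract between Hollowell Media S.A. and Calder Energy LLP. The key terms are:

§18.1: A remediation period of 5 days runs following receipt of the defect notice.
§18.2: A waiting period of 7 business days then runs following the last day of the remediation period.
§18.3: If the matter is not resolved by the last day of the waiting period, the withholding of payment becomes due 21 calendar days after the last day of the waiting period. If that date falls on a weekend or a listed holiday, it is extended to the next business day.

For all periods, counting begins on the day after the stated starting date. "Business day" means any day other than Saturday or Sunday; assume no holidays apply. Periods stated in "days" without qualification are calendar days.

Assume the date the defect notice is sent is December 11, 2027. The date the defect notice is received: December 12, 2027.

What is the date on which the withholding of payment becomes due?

Adding 5 calendar days to December 12, 2027 gives December 17, 2027, which is the last day of the remediation period.
From Friday, December 17, 2027, 7 business days (Dec 20, Dec 21, Dec 22, Dec 23, Dec 24, Dec 27, Dec 28, skipping weekends) brings us to Tuesday, December 28, 2027, which is the last day of the waiting period.
The date on which the withholding of payment becomes due: 21 calendar days after December 28, 2027 is January 18, 2028. January 18, 2028 is a Tuesday, so no roll-forward applies.

January 18, 2028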